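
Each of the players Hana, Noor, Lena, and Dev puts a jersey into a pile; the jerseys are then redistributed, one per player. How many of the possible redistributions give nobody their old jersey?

Count assignments avoiding every fixed point. For any j of the 4 players fixed to their old jersey, the other 4−j can be arranged in (4−j)! ways.
By inclusion–exclusion this is Σ_{j=0}^{4} (−1)^j C(4,j)·(4−j)!.
Computing: 24 − 24 + 12 − 4 + 1 = 9.

9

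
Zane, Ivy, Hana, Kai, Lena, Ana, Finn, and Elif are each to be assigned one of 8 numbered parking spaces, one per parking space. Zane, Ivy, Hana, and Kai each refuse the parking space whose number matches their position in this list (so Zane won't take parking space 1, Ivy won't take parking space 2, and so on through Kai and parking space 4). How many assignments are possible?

24024

Let Aᵢ (for 1 ≤ i ≤ 4) be the placements that put person i in their forbidden parking space. Any j of these fix j positions, leaving (8−j)! ways to fill the rest, and there are C(4,j) ways to pick which j.
By inclusion–exclusion, the number of valid placements is Σ_{j=0}^{4} (−1)^j C(4,j)·(8−j)!.
Computing: 40320 − 20160 + 4320 − 480 + 24 = 24024.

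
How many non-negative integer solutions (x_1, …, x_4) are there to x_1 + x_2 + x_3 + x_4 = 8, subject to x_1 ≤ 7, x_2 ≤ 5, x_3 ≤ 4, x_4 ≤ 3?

By stars and bars, unrestricted non-negative solutions to x_1+…+x_4 = 8 number C(8+3,3) = 165.
Subtract solutions that violate a single cap (substitute x_i' = x_i − (cap_i+1)): x_1 ≥ 8 gives C(3,3) = 1; x_2 ≥ 6 gives C(5,3) = 10; x_3 ≥ 5 gives C(6,3) = 20; x_4 ≥ 4 gives C(7,3) = 35. Together 66.
No two caps can be exceeded simultaneously, so the pair terms are all 0.
By inclusion–exclusion the count is 165 − 66 + 0 = 99.

99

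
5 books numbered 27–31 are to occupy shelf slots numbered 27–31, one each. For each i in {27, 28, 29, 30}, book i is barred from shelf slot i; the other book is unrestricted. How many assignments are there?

53

Let Aᵢ (for 27 ≤ i ≤ 30) be the placements that put book i in its forbidden shelf slot. Any j of these fix j positions, leaving (5−j)! ways to fill the rest, and there are C(4,j) ways to pick which j.
By inclusion–exclusion, the number of valid placements is Σ_{j=0}^{4} (−1)^j C(4,j)·(5−j)!.
Computing: 120 − 96 + 36 − 8 + 1 = 53.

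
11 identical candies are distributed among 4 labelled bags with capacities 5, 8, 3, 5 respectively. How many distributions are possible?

By stars and bars, unrestricted non-negative solutions to x_1+…+x_4 = 11 number C(11+3,3) = 364.
Subtract solutions that violate a single cap (substitute x_i' = x_i − (cap_i+1)): x_1 ≥ 6 gives C(8,3) = 56; x_2 ≥ 9 gives C(5,3) = 10; x_3 ≥ 4 gives C(10,3) = 120; x_4 ≥ 6 gives C(8,3) = 56. Together 242.
Add back pairs where two caps are both exceeded: 0 + 4 + 0 + 0 + 0 + 4 = 8.
By inclusion–exclusion the count is 364 − 242 + 8 = 130.

130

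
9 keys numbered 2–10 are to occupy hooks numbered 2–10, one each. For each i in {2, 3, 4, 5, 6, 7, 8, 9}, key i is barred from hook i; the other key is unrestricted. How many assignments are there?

Let Aᵢ (for 2 ≤ i ≤ 9) be the placements that put key i in its forbidden hook. Any j of these fix j positions, leaving (9−j)! ways to fill the rest, and there are C(8,j) ways to pick which j.
By inclusion–exclusion, the number of valid placements is Σ_{j=0}^{8} (−1)^j C(8,j)·(9−j)!.
Computing: 362880 − 322560 + 141120 − 40320 + 8400 − 1344 + 168 − 16 + 1 = 148329.

148329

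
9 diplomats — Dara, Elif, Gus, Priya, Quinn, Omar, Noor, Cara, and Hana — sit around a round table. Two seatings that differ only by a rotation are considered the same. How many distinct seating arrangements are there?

Around a circle, 9 distinct people have 9!/9 = (8)! = 40320 rotationally distinct seatings.

40320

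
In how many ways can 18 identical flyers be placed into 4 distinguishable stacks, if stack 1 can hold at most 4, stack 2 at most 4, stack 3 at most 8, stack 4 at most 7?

Ignoring the caps, the number of non-negative solutions to x_1+…+x_4 = 18 is C(21,3) = 1330.
Subtract solutions that violate a single cap (substitute x_i' = x_i − (cap_i+1)): x_1 ≥ 5 gives C(16,3) = 560; x_2 ≥ 5 gives C(16,3) = 560; x_3 ≥ 9 gives C(12,3) = 220; x_4 ≥ 8 gives C(13,3) = 286. Together 1626.
Add back pairs where two caps are both exceeded: 165 + 35 + 56 + 35 + 56 + 4 = 351.
Subtract triples: 0 + 1 + 0 + 0 = 1.
By inclusion–exclusion the count is 1330 − 1626 + 351 − 1 = 54.

54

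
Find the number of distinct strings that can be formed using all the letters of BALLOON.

1260

BALLOON has 7 letters with L appearing twice and O appearing twice.
So there are 7! / (2!·2!) = 1260 distinguishable arrangements.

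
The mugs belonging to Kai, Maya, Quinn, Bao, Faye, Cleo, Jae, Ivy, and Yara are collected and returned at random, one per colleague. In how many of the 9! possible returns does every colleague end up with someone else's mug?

Let Aᵢ be the assignments in which colleague i gets their own mug. We want the size of the complement of A₁∪…∪A_9.
By inclusion–exclusion this is Σ_{j=0}^{9} (−1)^j C(9,j)·(9−j)!.
Computing: 362880 − 362880 + 181440 − 60480 + 15120 − 3024 + 504 − 72 + 9 − 1 = 133496.

133496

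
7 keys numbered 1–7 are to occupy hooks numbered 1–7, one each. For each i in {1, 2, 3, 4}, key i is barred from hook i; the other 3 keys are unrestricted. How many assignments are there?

Let Aᵢ (for 1 ≤ i ≤ 4) be the placements that put key i in its forbidden hook. Any j of these fix j positions, leaving (7−j)! ways to fill the rest, and there are C(4,j) ways to pick which j.
By inclusion–exclusion, the number of valid placements is Σ_{j=0}^{4} (−1)^j C(4,j)·(7−j)!.
Computing: 5040 − 2880 + 720 − 96 + 6 = 2790.

2790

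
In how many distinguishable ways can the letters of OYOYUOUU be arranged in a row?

The 8 letters of OYOYUOUU have repeats: O appearing 3 times, U appearing 3 times, and Y appearing twice.
The number of distinct arrangements is 8!/(3!·3!·2!) = 40320/72 = 560.

560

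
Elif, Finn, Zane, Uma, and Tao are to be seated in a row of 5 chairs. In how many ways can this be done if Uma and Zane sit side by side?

48

Treat {Uma, Zane} as a single unit. There are 4 units to order, and the pair itself can be ordered 2 ways.
So the count is 2·(4)! = 48.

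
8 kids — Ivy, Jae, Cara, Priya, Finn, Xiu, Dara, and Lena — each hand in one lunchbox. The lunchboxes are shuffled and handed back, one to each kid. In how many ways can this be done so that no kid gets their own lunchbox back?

This is the derangement count D_8: permutations of 8 items with no fixed point.
By inclusion–exclusion this is Σ_{j=0}^{8} (−1)^j C(8,j)·(8−j)!.
Computing: 40320 − 40320 + 20160 − 6720 + 1680 − 336 + 56 − 8 + 1 = 14833.

14833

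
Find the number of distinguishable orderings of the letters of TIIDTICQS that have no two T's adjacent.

23520

There are 9!/(3!·2!) = 30240 arrangements of TIIDTICQS in total.
Arrangements with the T's together: treat TT as one letter, giving (8)!/(3!) = 6720.
Subtracting, 30240 − 6720 = 23520 arrangements keep the T's apart.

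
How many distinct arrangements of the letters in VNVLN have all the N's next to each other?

Treat the 2 copies of N as a single block. The multiset to arrange is then {NN, L, V, V}, 4 items in all.
That gives (4)!/(2!) = 12 arrangements.

12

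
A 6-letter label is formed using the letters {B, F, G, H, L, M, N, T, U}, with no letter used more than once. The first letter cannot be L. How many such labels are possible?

The first letter has 9−1 = 8 choices (anything except L).
The remaining 5 letters are filled from the other 8 symbols without repetition: 8 × 7 × 6 × 5 × 4 = 6720.
Total: 8 × 6720 = 53760.

53760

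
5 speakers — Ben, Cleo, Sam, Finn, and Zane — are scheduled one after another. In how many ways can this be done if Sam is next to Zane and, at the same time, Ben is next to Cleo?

Treat {Sam,Zane} as one block (2 orders) and {Ben,Cleo} as another (2 orders).
That leaves 3 units to arrange: 2 × 2 × 3! = 4 × 6 = 24.

24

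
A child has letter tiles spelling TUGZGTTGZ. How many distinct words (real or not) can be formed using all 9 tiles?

TUGZGTTGZ has 9 letters with G appearing 3 times, T appearing 3 times, and Z appearing twice.
Dividing 9! = 362880 by 3!·3!·2! = 72 for the repeated letters gives 5040.

5040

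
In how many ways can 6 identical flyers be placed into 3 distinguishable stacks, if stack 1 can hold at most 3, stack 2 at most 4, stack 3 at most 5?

18

Ignoring the caps, the number of non-negative solutions to x_1+…+x_3 = 6 is C(8,2) = 28.
Subtract solutions that violate a single cap (substitute x_i' = x_i − (cap_i+1)): x_1 ≥ 4 gives C(4,2) = 6; x_2 ≥ 5 gives C(3,2) = 3; x_3 ≥ 6 gives C(2,2) = 1. Together 10.
No two caps can be exceeded simultaneously, so the pair terms are all 0.
By inclusion–exclusion the count is 28 − 10 + 0 = 18.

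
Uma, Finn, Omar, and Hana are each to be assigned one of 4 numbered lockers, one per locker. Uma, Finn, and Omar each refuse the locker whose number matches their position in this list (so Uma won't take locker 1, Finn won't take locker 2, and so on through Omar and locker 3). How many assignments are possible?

Let Aᵢ (for i ∈ {1, 2, 3}) be the placements that put person i in their forbidden locker. Any j of these fix j positions, leaving (4−j)! ways to fill the rest, and there are C(3,j) ways to pick which j.
By inclusion–exclusion, the number of valid placements is Σ_{j=0}^{3} (−1)^j C(3,j)·(4−j)!.
Computing: 24 − 18 + 6 − 1 = 11.

11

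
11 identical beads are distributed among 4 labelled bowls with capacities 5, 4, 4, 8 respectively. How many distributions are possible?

Without the upper bounds there are C(14,3) = 364 ways to split 11 among 4 bowls.
Subtract solutions that violate a single cap (substitute x_i' = x_i − (cap_i+1)): x_1 ≥ 6 gives C(8,3) = 56; x_2 ≥ 5 gives C(9,3) = 84; x_3 ≥ 5 gives C(9,3) = 84; x_4 ≥ 9 gives C(5,3) = 10. Together 234.
Add back pairs where two caps are both exceeded: 1 + 1 + 0 + 4 + 0 + 0 = 6.
By inclusion–exclusion the count is 364 − 234 + 6 = 136.

136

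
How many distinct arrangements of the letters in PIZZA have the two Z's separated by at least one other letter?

36

There are 5!/(2!) = 60 arrangements of PIZZA in total.
If the two Z's are adjacent, glue them into one block, leaving 4 items to arrange: (4)! = 24 ways.
Hence 60 − 24 = 36.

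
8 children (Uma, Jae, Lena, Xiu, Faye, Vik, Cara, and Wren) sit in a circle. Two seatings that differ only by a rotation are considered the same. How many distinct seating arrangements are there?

5040

Seat Uma anywhere (absorbing the rotational symmetry), then permute the other 7: (7)! = 5040.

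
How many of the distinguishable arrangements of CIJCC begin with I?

Fix I in the first position and arrange the remaining 4 letters.
Those 4 letters have C appearing 3 times, giving (4)!/(3!) = 4.

4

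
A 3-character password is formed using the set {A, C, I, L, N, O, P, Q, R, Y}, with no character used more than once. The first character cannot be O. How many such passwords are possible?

648

The first character has 10−1 = 9 choices (anything except O).
The remaining 2 characters are filled from the other 9 symbols without repetition: 9 × 8 = 72.
Total: 9 × 72 = 648.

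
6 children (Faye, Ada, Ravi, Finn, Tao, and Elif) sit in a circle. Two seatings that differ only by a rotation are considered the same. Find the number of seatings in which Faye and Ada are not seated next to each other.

72

Without the restriction there are (5)! = 120 seatings.
Those with Faye next to Ada: fuse the pair into one unit and seat 5 units around a circle — 2·(4)! = 48.
Subtracting, 120 − 48 = 72.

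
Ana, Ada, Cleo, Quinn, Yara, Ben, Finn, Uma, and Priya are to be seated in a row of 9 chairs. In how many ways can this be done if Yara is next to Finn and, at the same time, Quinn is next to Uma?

Treat {Yara,Finn} as one block (2 orders) and {Quinn,Uma} as another (2 orders).
That leaves 7 units to arrange: 2 × 2 × 7! = 4 × 5040 = 20160.

20160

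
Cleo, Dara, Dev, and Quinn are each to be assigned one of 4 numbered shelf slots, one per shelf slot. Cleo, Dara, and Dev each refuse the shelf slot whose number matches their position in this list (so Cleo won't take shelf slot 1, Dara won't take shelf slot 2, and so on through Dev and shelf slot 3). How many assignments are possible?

Let Aᵢ (for i ∈ {1, 2, 3}) be the placements that put person i in their forbidden shelf slot. Any j of these fix j positions, leaving (4−j)! ways to fill the rest, and there are C(3,j) ways to pick which j.
By inclusion–exclusion, the number of valid placements is Σ_{j=0}^{3} (−1)^j C(3,j)·(4−j)!.
Computing: 24 − 18 + 6 − 1 = 11.

11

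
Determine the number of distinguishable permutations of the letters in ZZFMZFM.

210

ZZFMZFM has 7 letters with F appearing twice, M appearing twice, and Z appearing 3 times.
So there are 7! / (3!·2!·2!) = 210 distinguishable arrangements.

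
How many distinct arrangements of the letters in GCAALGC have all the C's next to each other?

180

Treat the 2 copies of C as a single block. The multiset to arrange is then {CC, A, A, G, G, L}, 6 items in all.
That gives (6)!/(2!·2!) = 180 arrangements.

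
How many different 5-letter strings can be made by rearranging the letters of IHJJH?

IHJJH has 5 letters with H appearing twice and J appearing twice.
Dividing 5! = 120 by 2!·2! = 4 for the repeated letters gives 30.

30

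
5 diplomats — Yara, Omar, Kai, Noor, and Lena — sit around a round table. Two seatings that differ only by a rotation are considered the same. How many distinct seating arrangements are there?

24

Around a circle, 5 distinct people have 5!/5 = (4)! = 24 rotationally distinct seatings.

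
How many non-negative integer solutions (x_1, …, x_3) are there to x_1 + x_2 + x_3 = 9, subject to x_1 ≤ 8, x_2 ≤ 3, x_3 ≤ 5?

23

Without the upper bounds there are C(11,2) = 55 ways to split 9 among 3 variables.
Subtract solutions that violate a single cap (substitute x_i' = x_i − (cap_i+1)): x_1 ≥ 9 gives C(2,2) = 1; x_2 ≥ 4 gives C(7,2) = 21; x_3 ≥ 6 gives C(5,2) = 10. Together 32.
No two caps can be exceeded simultaneously, so the pair terms are all 0.
By inclusion–exclusion the count is 55 − 32 + 0 = 23.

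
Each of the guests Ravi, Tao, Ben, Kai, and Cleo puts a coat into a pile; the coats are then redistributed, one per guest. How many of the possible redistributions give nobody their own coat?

44

This is the derangement count D_5: permutations of 5 items with no fixed point.
By inclusion–exclusion this is Σ_{j=0}^{5} (−1)^j C(5,j)·(5−j)!.
Computing: 120 − 120 + 60 − 20 + 5 − 1 = 44.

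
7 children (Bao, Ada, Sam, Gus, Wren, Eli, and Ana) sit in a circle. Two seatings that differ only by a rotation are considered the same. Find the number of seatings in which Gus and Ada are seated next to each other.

240

Glue Gus and Ada into a block (2 internal orders). Seating 6 units around a circle gives (5)! arrangements.
So 2 × (5)! = 2 × 120 = 240.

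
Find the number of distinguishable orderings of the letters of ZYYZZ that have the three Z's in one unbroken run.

3

Treat the 3 copies of Z as a single block. The multiset to arrange is then {ZZZ, Y, Y}, 3 items in all.
That gives (3)!/(2!) = 3 arrangements.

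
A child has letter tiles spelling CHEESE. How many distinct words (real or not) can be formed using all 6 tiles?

CHEESE has 6 letters with E appearing 3 times.
Dividing 6! = 720 by 3! = 6 for the repeated letters gives 120.

120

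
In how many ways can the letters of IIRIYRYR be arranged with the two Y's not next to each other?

Total arrangements of IIRIYRYR: 8!/(3!·3!·2!) = 560.
If the two Y's are adjacent, glue them into one block, leaving 7 items to arrange: (7)!/(3!·3!) = 140 ways.
Hence 560 − 140 = 420.

420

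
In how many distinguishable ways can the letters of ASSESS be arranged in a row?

The 6 letters of ASSESS have repeats: S appearing 4 times.
Dividing 6! = 720 by 4! = 24 for the repeated letters gives 30.

30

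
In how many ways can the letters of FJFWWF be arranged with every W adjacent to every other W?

20

Treat the 2 copies of W as a single block. The multiset to arrange is then {WW, F, F, F, J}, 5 items in all.
That gives (5)!/(3!) = 20 arrangements.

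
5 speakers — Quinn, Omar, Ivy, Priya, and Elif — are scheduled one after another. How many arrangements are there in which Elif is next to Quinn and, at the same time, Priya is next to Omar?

Treat {Elif,Quinn} as one block (2 orders) and {Priya,Omar} as another (2 orders).
That leaves 3 units to arrange: 2 × 2 × 3! = 4 × 6 = 24.

24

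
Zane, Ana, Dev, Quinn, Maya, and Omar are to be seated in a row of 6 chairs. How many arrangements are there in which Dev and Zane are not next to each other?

There are 6! = 720 arrangements in all. If Dev and Zane are adjacent, merging them into one block gives 2·(5)! = 240 arrangements.
So 720 − 240 = 480 arrangements keep them apart.

480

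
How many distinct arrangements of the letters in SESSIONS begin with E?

Fix E in the first position and arrange the remaining 7 letters.
Those 7 letters have S appearing 4 times, giving (7)!/(4!) = 210.

210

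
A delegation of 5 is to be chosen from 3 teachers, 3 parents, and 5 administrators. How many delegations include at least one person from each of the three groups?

345

Total 5-person selections from all 11: C(11,5) = 462.
Selections missing a whole group: no teachers → C(8,5) = 56; no parents → C(8,5) = 56; no administrators → C(6,5) = 6.
Add back selections omitting two groups (i.e. drawn from a single group): C(3,5) + C(3,5) + C(5,5) = 1.
By inclusion–exclusion: 462 − 118 + 1 = 345.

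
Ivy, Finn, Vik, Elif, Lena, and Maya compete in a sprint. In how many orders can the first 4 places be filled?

360

This is an ordered selection of 4 from 6: P(6,4).
That gives 6 × 5 × 4 × 3 = 360.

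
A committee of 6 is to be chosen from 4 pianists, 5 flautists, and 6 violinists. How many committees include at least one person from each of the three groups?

Total 6-person selections from all 15: C(15,6) = 5005.
Selections missing a whole group: no pianists → C(11,6) = 462; no flautists → C(10,6) = 210; no violinists → C(9,6) = 84.
Add back selections omitting two groups (i.e. drawn from a single group): C(4,6) + C(5,6) + C(6,6) = 1.
By inclusion–exclusion: 5005 − 756 + 1 = 4250.

4250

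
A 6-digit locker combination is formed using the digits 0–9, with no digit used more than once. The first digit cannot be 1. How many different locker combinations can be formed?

136080

The first digit has 10−1 = 9 choices (anything except 1).
The remaining 5 digits are filled from the other 9 symbols without repetition: 9 × 8 × 7 × 6 × 5 = 15120.
Total: 9 × 15120 = 136080.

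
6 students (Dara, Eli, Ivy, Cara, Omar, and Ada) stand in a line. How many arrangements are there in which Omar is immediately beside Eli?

240

Place the 4 others and the Omar-Eli pair as 5 objects in a line; the pair has 2 internal arrangements.
So the count is 2·(5)! = 240.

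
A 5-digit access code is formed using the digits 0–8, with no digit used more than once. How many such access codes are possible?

This is a permutation of 5 out of 9: P(9,5) = 9!/4!.
9 × 8 × 7 × 6 × 5 = 15120.

15120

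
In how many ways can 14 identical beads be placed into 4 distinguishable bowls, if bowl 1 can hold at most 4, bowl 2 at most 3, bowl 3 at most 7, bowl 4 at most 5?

By stars and bars, unrestricted non-negative solutions to x_1+…+x_4 = 14 number C(14+3,3) = 680.
Subtract solutions that violate a single cap (substitute x_i' = x_i − (cap_i+1)): x_1 ≥ 5 gives C(12,3) = 220; x_2 ≥ 4 gives C(13,3) = 286; x_3 ≥ 8 gives C(9,3) = 84; x_4 ≥ 6 gives C(11,3) = 165. Together 755.
Add back pairs where two caps are both exceeded: 56 + 4 + 20 + 10 + 35 + 1 = 126.
By inclusion–exclusion the count is 680 − 755 + 126 = 51.

51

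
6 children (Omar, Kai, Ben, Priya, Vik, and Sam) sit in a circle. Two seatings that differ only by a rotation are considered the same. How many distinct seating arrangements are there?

120

Fix one person's seat to break rotational symmetry; the remaining 5 people can be arranged in (5)! = 120 ways.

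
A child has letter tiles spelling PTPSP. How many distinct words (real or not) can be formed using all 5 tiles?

The 5 letters of PTPSP have repeats: P appearing 3 times.
The number of distinct arrangements is 5!/(3!) = 120/6 = 20.

20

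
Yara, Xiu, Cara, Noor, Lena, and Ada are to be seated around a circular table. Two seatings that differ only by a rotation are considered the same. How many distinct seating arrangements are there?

Around a circle, 6 distinct people have 6!/6 = (5)! = 120 rotationally distinct seatings.

120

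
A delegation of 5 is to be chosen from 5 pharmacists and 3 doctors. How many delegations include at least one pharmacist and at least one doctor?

55

Total 5-person selections from all 8: C(8,5) = 56.
Subtract selections that omit an entire group: no pharmacists → C(3,5) = 0; no doctors → C(5,5) = 1.
Both groups omitted at once is impossible, so 56 − 1 = 55.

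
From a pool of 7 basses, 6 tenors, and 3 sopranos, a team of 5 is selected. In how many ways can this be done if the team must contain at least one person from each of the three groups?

2730

Unrestricted: C(16,5) = 4368 ways to pick any 5 of the 16.
Subtract selections that omit an entire group: no basses → C(9,5) = 126; no tenors → C(10,5) = 252; no sopranos → C(13,5) = 1287.
Add back selections omitting two groups (i.e. drawn from a single group): C(7,5) + C(6,5) + C(3,5) = 27.
By inclusion–exclusion: 4368 − 1665 + 27 = 2730.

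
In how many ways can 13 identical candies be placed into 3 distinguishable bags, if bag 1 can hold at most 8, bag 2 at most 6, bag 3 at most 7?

41

Without the upper bounds there are C(15,2) = 105 ways to split 13 among 3 bags.
Subtract solutions that violate a single cap (substitute x_i' = x_i − (cap_i+1)): x_1 ≥ 9 gives C(6,2) = 15; x_2 ≥ 7 gives C(8,2) = 28; x_3 ≥ 8 gives C(7,2) = 21. Together 64.
No two caps can be exceeded simultaneously, so the pair terms are all 0.
By inclusion–exclusion the count is 105 − 64 + 0 = 41.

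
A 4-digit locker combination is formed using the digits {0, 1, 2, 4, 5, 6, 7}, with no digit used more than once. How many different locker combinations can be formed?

This is a permutation of 4 out of 7: P(7,4) = 7!/3!.
That product is 7 × 6 × 5 × 4 = 840.

840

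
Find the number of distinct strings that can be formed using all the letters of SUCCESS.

The 7 letters of SUCCESS have repeats: C appearing twice and S appearing 3 times.
Dividing 7! = 5040 by 3!·2! = 12 for the repeated letters gives 420.

420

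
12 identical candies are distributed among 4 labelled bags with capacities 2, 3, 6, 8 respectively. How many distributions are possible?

65

By stars and bars, unrestricted non-negative solutions to x_1+…+x_4 = 12 number C(12+3,3) = 455.
Subtract solutions that violate a single cap (substitute x_i' = x_i − (cap_i+1)): x_1 ≥ 3 gives C(12,3) = 220; x_2 ≥ 4 gives C(11,3) = 165; x_3 ≥ 7 gives C(8,3) = 56; x_4 ≥ 9 gives C(6,3) = 20. Together 461.
Add back pairs where two caps are both exceeded: 56 + 10 + 1 + 4 + 0 + 0 = 71.
By inclusion–exclusion the count is 455 − 461 + 71 = 65.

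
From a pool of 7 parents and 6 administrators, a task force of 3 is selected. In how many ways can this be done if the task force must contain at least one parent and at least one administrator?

231

With no constraint there are C(13,3) = 286 possible selections.
Subtract selections that omit an entire group: no parents → C(6,3) = 20; no administrators → C(7,3) = 35.
Both groups omitted at once is impossible, so 286 − 55 = 231.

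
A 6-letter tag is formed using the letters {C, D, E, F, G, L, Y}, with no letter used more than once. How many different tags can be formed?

5040

With no repetition, fill the 6 letters in order: 7 choices, then 6, down to 2.
That product is 7 × 6 × 5 × 4 × 3 × 2 = 5040.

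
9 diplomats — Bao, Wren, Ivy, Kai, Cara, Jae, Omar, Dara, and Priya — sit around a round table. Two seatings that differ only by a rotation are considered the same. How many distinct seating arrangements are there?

Around a circle, 9 distinct people have 9!/9 = (8)! = 40320 rotationally distinct seatings.

40320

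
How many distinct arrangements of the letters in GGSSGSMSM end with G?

420

Fix G in the last position and arrange the remaining 8 letters.
Those 8 letters have G appearing twice, M appearing twice, and S appearing 4 times, giving (8)!/(4!·2!·2!) = 420.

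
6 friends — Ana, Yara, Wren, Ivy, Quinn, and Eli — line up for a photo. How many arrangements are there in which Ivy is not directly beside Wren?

480

Of the 6! = 720 arrangements, those with Ivy and Wren adjacent number 2 × 5! = 240 (treat the pair as a block with 2 internal orders).
So 720 − 240 = 480 arrangements keep them apart.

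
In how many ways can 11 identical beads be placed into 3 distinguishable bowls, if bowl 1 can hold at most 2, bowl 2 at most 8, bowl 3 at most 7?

18

Ignoring the caps, the number of non-negative solutions to x_1+…+x_3 = 11 is C(13,2) = 78.
Subtract solutions that violate a single cap (substitute x_i' = x_i − (cap_i+1)): x_1 ≥ 3 gives C(10,2) = 45; x_2 ≥ 9 gives C(4,2) = 6; x_3 ≥ 8 gives C(5,2) = 10. Together 61.
Add back pairs where two caps are both exceeded: 0 + 1 + 0 = 1.
By inclusion–exclusion the count is 78 − 61 + 1 = 18.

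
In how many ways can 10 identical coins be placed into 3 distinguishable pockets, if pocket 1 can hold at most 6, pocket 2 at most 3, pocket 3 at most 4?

Ignoring the caps, the number of non-negative solutions to x_1+…+x_3 = 10 is C(12,2) = 66.
Subtract solutions that violate a single cap (substitute x_i' = x_i − (cap_i+1)): x_1 ≥ 7 gives C(5,2) = 10; x_2 ≥ 4 gives C(8,2) = 28; x_3 ≥ 5 gives C(7,2) = 21. Together 59.
Add back pairs where two caps are both exceeded: 0 + 0 + 3 = 3.
By inclusion–exclusion the count is 66 − 59 + 3 = 10.

10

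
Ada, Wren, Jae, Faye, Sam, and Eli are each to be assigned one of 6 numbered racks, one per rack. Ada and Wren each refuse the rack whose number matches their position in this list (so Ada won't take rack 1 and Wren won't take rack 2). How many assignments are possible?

504

Let Aᵢ (for i ∈ {1, 2}) be the placements that put person i in their forbidden rack. Any j of these fix j positions, leaving (6−j)! ways to fill the rest, and there are C(2,j) ways to pick which j.
By inclusion–exclusion, the number of valid placements is Σ_{j=0}^{2} (−1)^j C(2,j)·(6−j)!.
Computing: 720 − 240 + 24 = 504.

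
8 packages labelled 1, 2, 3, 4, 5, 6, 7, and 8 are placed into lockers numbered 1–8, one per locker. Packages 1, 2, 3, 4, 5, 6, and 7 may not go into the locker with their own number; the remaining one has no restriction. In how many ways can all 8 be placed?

Let Aᵢ (for 1 ≤ i ≤ 7) be the placements that put package i in its forbidden locker. Any j of these fix j positions, leaving (8−j)! ways to fill the rest, and there are C(7,j) ways to pick which j.
By inclusion–exclusion, the number of valid placements is Σ_{j=0}^{7} (−1)^j C(7,j)·(8−j)!.
Computing: 40320 − 35280 + 15120 − 4200 + 840 − 126 + 14 − 1 = 16687.

16687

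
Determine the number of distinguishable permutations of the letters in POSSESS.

210

The 7 letters of POSSESS have repeats: S appearing 4 times.
Dividing 7! = 5040 by 4! = 24 for the repeated letters gives 210.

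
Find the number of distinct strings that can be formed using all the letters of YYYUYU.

Letter multiplicities in YYYUYU: U×2, Y×4.
The number of distinct arrangements is 6!/(4!·2!) = 720/48 = 15.

15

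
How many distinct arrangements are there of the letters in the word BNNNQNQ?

BNNNQNQ has 7 letters with N appearing 4 times and Q appearing twice.
The number of distinct arrangements is 7!/(4!·2!) = 5040/48 = 105.

105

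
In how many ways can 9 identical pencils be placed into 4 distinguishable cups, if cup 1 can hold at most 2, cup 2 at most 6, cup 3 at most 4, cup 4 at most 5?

Ignoring the caps, the number of non-negative solutions to x_1+…+x_4 = 9 is C(12,3) = 220.
Subtract solutions that violate a single cap (substitute x_i' = x_i − (cap_i+1)): x_1 ≥ 3 gives C(9,3) = 84; x_2 ≥ 7 gives C(5,3) = 10; x_3 ≥ 5 gives C(7,3) = 35; x_4 ≥ 6 gives C(6,3) = 20. Together 149.
Add back pairs where two caps are both exceeded: 0 + 4 + 1 + 0 + 0 + 0 = 5.
By inclusion–exclusion the count is 220 − 149 + 5 = 76.

76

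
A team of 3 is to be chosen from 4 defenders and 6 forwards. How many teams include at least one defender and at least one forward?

Total 3-person selections from all 10: C(10,3) = 120.
Subtract selections that omit an entire group: no defenders → C(6,3) = 20; no forwards → C(4,3) = 4.
Both groups omitted at once is impossible, so 120 − 24 = 96.

96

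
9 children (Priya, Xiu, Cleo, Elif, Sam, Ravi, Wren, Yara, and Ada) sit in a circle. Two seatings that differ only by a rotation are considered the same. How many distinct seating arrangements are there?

Seat Priya anywhere (absorbing the rotational symmetry), then permute the other 8: (8)! = 40320.

40320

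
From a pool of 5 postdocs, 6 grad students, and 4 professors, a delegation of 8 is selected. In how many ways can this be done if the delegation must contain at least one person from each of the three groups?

6216

Unrestricted: C(15,8) = 6435 ways to pick any 8 of the 15.
Selections missing a whole group: no postdocs → C(10,8) = 45; no grad students → C(9,8) = 9; no professors → C(11,8) = 165.
Add back selections omitting two groups (i.e. drawn from a single group): C(5,8) + C(6,8) + C(4,8) = 0.
By inclusion–exclusion: 6435 − 219 + 0 = 6216.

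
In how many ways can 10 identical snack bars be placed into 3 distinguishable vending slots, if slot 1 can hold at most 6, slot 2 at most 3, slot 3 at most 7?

22

Ignoring the caps, the number of non-negative solutions to x_1+…+x_3 = 10 is C(12,2) = 66.
Subtract solutions that violate a single cap (substitute x_i' = x_i − (cap_i+1)): x_1 ≥ 7 gives C(5,2) = 10; x_2 ≥ 4 gives C(8,2) = 28; x_3 ≥ 8 gives C(4,2) = 6. Together 44.
No two caps can be exceeded simultaneously, so the pair terms are all 0.
By inclusion–exclusion the count is 66 − 44 + 0 = 22.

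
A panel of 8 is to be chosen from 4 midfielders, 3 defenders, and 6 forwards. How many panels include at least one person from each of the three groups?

With no constraint there are C(13,8) = 1287 possible selections.
Subtract selections that omit an entire group: no midfielders → C(9,8) = 9; no defenders → C(10,8) = 45; no forwards → C(7,8) = 0.
Add back selections omitting two groups (i.e. drawn from a single group): C(4,8) + C(3,8) + C(6,8) = 0.
By inclusion–exclusion: 1287 − 54 + 0 = 1233.

1233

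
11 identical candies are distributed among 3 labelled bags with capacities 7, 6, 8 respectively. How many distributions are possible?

Without the upper bounds there are C(13,2) = 78 ways to split 11 among 3 bags.
Subtract solutions that violate a single cap (substitute x_i' = x_i − (cap_i+1)): x_1 ≥ 8 gives C(5,2) = 10; x_2 ≥ 7 gives C(6,2) = 15; x_3 ≥ 9 gives C(4,2) = 6. Together 31.
No two caps can be exceeded simultaneously, so the pair terms are all 0.
By inclusion–exclusion the count is 78 − 31 + 0 = 47.

47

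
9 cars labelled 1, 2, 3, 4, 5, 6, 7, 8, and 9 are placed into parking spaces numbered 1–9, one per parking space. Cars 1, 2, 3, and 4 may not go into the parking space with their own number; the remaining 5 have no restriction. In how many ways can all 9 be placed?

229080

Let Aᵢ (for 1 ≤ i ≤ 4) be the placements that put car i in its forbidden parking space. Any j of these fix j positions, leaving (9−j)! ways to fill the rest, and there are C(4,j) ways to pick which j.
By inclusion–exclusion, the number of valid placements is Σ_{j=0}^{4} (−1)^j C(4,j)·(9−j)!.
Computing: 362880 − 161280 + 30240 − 2880 + 120 = 229080.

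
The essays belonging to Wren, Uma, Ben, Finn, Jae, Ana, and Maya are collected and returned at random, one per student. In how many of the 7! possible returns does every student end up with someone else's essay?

1854

Let Aᵢ be the assignments in which student i gets their own essay. We want the size of the complement of A₁∪…∪A_7.
By inclusion–exclusion this is Σ_{j=0}^{7} (−1)^j C(7,j)·(7−j)!.
Computing: 5040 − 5040 + 2520 − 840 + 210 − 42 + 7 − 1 = 1854.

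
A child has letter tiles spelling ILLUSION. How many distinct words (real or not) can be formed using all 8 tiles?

Letter multiplicities in ILLUSION: I×2, L×2, N×1, O×1, S×1, U×1.
The number of distinct arrangements is 8!/(2!·2!) = 40320/4 = 10080.

10080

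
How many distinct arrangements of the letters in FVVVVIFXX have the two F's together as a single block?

840

Treat the 2 copies of F as a single block. The multiset to arrange is then {FF, I, V, V, V, V, X, X}, 8 items in all.
That gives (8)!/(4!·2!) = 840 arrangements.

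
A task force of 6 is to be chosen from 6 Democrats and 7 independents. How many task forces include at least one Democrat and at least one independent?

With no constraint there are C(13,6) = 1716 possible selections.
Selections missing a whole group: no Democrats → C(7,6) = 7; no independents → C(6,6) = 1.
Both groups omitted at once is impossible, so 1716 − 8 = 1708.

1708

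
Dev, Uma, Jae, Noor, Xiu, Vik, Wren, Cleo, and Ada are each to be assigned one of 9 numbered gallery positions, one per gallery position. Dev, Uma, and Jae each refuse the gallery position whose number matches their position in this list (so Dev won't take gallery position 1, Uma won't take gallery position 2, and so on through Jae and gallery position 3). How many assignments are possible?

Let Aᵢ (for i ∈ {1, 2, 3}) be the placements that put person i in their forbidden gallery position. Any j of these fix j positions, leaving (9−j)! ways to fill the rest, and there are C(3,j) ways to pick which j.
By inclusion–exclusion, the number of valid placements is Σ_{j=0}^{3} (−1)^j C(3,j)·(9−j)!.
Computing: 362880 − 120960 + 15120 − 720 = 256320.

256320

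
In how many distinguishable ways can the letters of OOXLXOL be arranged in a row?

210

OOXLXOL has 7 letters with L appearing twice, O appearing 3 times, and X appearing twice.
Dividing 7! = 5040 by 3!·2!·2! = 24 for the repeated letters gives 210.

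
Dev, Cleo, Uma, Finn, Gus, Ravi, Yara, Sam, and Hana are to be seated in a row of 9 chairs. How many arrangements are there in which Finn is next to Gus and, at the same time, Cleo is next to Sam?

20160

Treat {Finn,Gus} as one block (2 orders) and {Cleo,Sam} as another (2 orders).
That leaves 7 units to arrange: 2 × 2 × 7! = 4 × 5040 = 20160.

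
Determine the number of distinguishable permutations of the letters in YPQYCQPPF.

15120

The 9 letters of YPQYCQPPF have repeats: P appearing 3 times, Q appearing twice, and Y appearing twice.
The number of distinct arrangements is 9!/(3!·2!·2!) = 362880/24 = 15120.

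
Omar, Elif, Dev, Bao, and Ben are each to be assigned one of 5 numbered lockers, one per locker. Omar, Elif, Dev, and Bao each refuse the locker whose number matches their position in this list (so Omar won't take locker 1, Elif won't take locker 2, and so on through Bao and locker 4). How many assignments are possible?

53

Let Aᵢ (for 1 ≤ i ≤ 4) be the placements that put person i in their forbidden locker. Any j of these fix j positions, leaving (5−j)! ways to fill the rest, and there are C(4,j) ways to pick which j.
By inclusion–exclusion, the number of valid placements is Σ_{j=0}^{4} (−1)^j C(4,j)·(5−j)!.
Computing: 120 − 96 + 36 − 8 + 1 = 53.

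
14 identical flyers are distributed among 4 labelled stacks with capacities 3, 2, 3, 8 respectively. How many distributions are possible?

Without the upper bounds there are C(17,3) = 680 ways to split 14 among 4 stacks.
Subtract solutions that violate a single cap (substitute x_i' = x_i − (cap_i+1)): x_1 ≥ 4 gives C(13,3) = 286; x_2 ≥ 3 gives C(14,3) = 364; x_3 ≥ 4 gives C(13,3) = 286; x_4 ≥ 9 gives C(8,3) = 56. Together 992.
Add back pairs where two caps are both exceeded: 120 + 84 + 4 + 120 + 10 + 4 = 342.
Subtract triples: 20 + 0 + 0 + 0 = 20.
By inclusion–exclusion the count is 680 − 992 + 342 − 20 = 10.

10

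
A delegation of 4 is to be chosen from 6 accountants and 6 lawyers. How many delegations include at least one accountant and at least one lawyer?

Unrestricted: C(12,4) = 495 ways to pick any 4 of the 12.
Selections missing a whole group: no accountants → C(6,4) = 15; no lawyers → C(6,4) = 15.
Both groups omitted at once is impossible, so 495 − 30 = 465.

465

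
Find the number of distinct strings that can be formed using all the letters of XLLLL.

5

The 5 letters of XLLLL have repeats: L appearing 4 times.
So there are 5! / (4!) = 5 distinguishable arrangements.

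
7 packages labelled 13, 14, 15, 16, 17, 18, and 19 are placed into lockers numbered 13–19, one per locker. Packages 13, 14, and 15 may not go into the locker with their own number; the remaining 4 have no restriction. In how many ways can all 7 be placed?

3216

Let Aᵢ (for i ∈ {13, 14, 15}) be the placements that put package i in its forbidden locker. Any j of these fix j positions, leaving (7−j)! ways to fill the rest, and there are C(3,j) ways to pick which j.
By inclusion–exclusion, the number of valid placements is Σ_{j=0}^{3} (−1)^j C(3,j)·(7−j)!.
Computing: 5040 − 2160 + 360 − 24 = 3216.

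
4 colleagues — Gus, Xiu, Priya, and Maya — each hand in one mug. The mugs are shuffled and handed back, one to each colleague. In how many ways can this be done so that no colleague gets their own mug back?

Count assignments avoiding every fixed point. For any j of the 4 colleagues fixed to their own mug, the other 4−j can be arranged in (4−j)! ways.
By inclusion–exclusion this is Σ_{j=0}^{4} (−1)^j C(4,j)·(4−j)!.
Computing: 24 − 24 + 12 − 4 + 1 = 9.

9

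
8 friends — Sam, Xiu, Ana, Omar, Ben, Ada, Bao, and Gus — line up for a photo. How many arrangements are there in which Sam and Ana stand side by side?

10080

Place the 6 others and the Sam-Ana pair as 7 objects in a line; the pair has 2 internal arrangements.
So the count is 2·(7)! = 10080.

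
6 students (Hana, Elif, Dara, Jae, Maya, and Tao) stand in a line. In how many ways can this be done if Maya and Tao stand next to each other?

Place the 4 others and the Maya-Tao pair as 5 objects in a line; the pair has 2 internal arrangements.
That gives 2 × 5! = 2 × 120 = 240.

240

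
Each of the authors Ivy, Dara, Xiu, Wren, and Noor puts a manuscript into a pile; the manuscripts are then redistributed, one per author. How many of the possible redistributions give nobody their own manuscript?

Count assignments avoiding every fixed point. For any j of the 5 authors fixed to their own manuscript, the other 5−j can be arranged in (5−j)! ways.
By inclusion–exclusion this is Σ_{j=0}^{5} (−1)^j C(5,j)·(5−j)!.
Computing: 120 − 120 + 60 − 20 + 5 − 1 = 44.

44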